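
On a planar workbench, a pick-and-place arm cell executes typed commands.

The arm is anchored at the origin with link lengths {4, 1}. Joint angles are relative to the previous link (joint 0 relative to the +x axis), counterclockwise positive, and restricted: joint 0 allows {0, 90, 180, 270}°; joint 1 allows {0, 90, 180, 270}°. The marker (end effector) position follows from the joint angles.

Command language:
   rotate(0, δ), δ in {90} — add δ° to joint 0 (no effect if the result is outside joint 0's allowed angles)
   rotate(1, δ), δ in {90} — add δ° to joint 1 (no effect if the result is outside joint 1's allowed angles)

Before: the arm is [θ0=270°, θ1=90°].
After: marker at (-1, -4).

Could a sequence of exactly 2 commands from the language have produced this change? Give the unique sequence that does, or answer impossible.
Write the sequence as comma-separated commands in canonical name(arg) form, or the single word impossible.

begin: [θ0=270°, θ1=90°]
1. rotate(1, 90) → [θ0=270°, θ1=180°]
2. rotate(1, 90) → [θ0=270°, θ1=270°]
no other 2-command option fits: unique.

rotate(1, 90), rotate(1, 90)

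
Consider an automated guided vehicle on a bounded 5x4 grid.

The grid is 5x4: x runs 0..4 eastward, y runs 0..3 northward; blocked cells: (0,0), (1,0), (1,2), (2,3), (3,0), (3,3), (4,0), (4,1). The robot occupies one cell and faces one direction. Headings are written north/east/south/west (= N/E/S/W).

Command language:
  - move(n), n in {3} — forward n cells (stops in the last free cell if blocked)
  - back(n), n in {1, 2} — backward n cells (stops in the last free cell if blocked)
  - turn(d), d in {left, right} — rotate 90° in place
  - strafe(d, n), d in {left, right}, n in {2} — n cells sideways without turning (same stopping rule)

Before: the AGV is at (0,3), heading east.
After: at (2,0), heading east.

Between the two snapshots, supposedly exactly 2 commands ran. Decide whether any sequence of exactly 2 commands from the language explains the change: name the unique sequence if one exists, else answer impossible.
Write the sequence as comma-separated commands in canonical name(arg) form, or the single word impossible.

impossible

every 2-command combo misses the target.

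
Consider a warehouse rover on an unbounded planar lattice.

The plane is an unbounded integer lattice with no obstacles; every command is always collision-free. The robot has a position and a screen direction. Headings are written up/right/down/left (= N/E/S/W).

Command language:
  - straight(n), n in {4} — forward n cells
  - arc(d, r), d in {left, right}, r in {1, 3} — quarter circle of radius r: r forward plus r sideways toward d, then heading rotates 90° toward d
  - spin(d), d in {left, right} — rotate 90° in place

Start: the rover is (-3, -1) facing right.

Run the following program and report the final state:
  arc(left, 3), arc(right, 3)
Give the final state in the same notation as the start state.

(3, 5) facing right

initial: (-3, -1) facing right
1. arc(left, 3) → (0, 2) facing up
2. arc(right, 3) → (3, 5) facing right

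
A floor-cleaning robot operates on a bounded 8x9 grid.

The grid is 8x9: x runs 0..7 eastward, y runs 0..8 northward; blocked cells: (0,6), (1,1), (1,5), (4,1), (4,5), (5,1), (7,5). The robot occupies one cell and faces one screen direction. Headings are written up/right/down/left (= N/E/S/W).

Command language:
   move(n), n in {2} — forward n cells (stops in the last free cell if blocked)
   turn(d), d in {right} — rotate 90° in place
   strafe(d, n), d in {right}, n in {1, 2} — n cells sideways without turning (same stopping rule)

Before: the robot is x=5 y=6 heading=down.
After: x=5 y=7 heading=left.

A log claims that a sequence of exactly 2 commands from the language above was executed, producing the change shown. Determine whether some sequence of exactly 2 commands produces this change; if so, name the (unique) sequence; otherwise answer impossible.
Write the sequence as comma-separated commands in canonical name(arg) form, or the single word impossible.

key: running strafe(right, 1) before turn(right) would end elsewhere — order is forced
initial: x=5 y=6 heading=down
step 1 (turn(right)): x=5 y=6 heading=left
step 2 (strafe(right, 1)): x=5 y=7 heading=left
all 16 alternatives checked — unique.

turn(right), strafe(right, 1)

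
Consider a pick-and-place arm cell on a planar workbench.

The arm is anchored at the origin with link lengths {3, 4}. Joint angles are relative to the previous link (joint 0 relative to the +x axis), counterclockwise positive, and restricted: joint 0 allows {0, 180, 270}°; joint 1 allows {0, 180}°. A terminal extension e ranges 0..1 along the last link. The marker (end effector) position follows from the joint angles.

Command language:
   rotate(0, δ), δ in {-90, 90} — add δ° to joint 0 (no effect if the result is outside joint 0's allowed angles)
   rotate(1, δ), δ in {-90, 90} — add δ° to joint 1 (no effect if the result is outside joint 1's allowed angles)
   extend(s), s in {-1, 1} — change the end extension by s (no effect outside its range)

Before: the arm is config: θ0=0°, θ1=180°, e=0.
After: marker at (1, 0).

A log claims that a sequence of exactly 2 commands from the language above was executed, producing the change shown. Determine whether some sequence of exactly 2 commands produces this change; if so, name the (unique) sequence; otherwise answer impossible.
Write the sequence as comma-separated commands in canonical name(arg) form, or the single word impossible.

from: config: θ0=0°, θ1=180°, e=0
step 1 (rotate(0, -90)): config: θ0=270°, θ1=180°, e=0
step 2 (rotate(0, -90)): config: θ0=180°, θ1=180°, e=0
no rival 2-sequence matches.

rotate(0, -90), rotate(0, -90)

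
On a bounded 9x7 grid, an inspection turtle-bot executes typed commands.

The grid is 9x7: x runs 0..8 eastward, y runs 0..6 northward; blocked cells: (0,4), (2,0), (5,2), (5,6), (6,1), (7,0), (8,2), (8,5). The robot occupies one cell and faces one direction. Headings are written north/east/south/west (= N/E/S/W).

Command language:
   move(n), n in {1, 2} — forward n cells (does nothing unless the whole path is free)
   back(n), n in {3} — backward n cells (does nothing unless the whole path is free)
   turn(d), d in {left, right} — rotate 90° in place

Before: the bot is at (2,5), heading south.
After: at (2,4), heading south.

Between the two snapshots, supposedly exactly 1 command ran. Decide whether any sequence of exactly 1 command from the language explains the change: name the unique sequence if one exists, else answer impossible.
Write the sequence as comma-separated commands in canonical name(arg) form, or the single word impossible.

move(1)

key: still facing S — the one step turns nothing
begin: at (2,5), heading south
step 1 (move(1)): at (2,4), heading south
all 5 alternatives checked — unique.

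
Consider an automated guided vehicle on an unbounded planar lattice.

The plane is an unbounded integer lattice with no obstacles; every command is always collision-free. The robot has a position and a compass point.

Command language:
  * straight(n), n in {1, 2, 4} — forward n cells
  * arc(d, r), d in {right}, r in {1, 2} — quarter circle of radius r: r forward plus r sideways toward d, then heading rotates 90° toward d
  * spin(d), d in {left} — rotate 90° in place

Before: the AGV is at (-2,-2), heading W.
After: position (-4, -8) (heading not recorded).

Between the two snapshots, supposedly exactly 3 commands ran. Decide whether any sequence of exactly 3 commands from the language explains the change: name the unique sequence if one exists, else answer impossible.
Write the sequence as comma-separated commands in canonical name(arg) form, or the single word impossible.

spin(left), straight(4), arc(right, 2)

key: order matters: swapping spin(left) and arc(right, 2) lands elsewhere
from: at (-2,-2), heading W
step 1 (spin(left)): at (-2,-2), heading S
step 2 (straight(4)): at (-2,-6), heading S
step 3 (arc(right, 2)): at (-4,-8), heading W
no other 3-command option fits: unique.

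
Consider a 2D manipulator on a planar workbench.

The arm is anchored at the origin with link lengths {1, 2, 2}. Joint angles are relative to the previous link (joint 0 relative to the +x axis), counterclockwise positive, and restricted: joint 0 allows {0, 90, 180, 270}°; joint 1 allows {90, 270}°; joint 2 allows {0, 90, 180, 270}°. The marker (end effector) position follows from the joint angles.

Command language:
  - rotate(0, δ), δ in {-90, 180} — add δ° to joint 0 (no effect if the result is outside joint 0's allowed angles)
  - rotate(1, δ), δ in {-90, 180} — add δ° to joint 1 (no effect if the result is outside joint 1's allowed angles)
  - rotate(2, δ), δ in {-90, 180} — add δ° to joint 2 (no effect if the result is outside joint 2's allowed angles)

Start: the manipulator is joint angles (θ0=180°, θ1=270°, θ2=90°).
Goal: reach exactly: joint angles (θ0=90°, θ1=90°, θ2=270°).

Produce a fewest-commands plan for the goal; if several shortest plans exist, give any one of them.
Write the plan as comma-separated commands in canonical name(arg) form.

from: joint angles (θ0=180°, θ1=270°, θ2=90°)
step 1 (rotate(2, 180)): joint angles (θ0=180°, θ1=270°, θ2=270°)
step 2 (rotate(0, -90)): joint angles (θ0=90°, θ1=270°, θ2=270°)
step 3 (rotate(1, 180)): joint angles (θ0=90°, θ1=90°, θ2=270°)
no 2-step plan works, so 3 is optimal.

rotate(2, 180), rotate(0, -90), rotate(1, 180)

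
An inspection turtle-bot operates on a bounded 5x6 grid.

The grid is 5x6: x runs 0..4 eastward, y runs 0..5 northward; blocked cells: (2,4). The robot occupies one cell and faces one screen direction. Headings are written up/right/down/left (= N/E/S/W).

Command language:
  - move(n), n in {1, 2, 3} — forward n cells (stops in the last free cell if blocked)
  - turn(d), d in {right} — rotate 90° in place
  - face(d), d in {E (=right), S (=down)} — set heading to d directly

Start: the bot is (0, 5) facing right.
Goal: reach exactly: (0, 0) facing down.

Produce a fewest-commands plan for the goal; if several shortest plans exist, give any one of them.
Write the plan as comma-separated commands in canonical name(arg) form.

turn(right), move(2), move(3)

begin: (0, 5) facing right
1. turn(right) → (0, 5) facing down
2. move(2) → (0, 3) facing down
3. move(3) → (0, 0) facing down
no 2-step plan works, so 3 is optimal.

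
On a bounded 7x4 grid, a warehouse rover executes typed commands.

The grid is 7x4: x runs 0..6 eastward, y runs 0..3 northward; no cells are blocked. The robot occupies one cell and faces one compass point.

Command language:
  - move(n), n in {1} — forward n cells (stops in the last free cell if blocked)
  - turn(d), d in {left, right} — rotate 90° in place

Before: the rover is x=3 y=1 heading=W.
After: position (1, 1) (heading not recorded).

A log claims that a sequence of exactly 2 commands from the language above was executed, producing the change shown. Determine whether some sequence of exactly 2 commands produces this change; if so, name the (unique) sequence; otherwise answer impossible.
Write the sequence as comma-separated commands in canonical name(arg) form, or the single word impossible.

from: x=3 y=1 heading=W
1. move(1) → x=2 y=1 heading=W
2. move(1) → x=1 y=1 heading=W
uniquely the one of 9 2-step routes that fits.

move(1), move(1)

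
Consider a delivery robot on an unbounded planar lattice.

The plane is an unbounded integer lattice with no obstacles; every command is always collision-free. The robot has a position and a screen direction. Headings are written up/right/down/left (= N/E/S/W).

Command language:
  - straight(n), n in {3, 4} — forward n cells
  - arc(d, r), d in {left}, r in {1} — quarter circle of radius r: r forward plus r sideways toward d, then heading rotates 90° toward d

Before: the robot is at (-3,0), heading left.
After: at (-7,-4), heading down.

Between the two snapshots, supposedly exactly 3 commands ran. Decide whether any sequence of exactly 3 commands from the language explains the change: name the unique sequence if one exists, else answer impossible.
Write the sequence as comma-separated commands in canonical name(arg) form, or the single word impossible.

straight(3), arc(left, 1), straight(3)

key: cell and facing (now S) both changed — the 3 commands mix motion and turning
from: at (-3,0), heading left
step 1 (straight(3)): at (-6,0), heading left
step 2 (arc(left, 1)): at (-7,-1), heading down
step 3 (straight(3)): at (-7,-4), heading down
uniquely the one of 27 3-step routes that fits.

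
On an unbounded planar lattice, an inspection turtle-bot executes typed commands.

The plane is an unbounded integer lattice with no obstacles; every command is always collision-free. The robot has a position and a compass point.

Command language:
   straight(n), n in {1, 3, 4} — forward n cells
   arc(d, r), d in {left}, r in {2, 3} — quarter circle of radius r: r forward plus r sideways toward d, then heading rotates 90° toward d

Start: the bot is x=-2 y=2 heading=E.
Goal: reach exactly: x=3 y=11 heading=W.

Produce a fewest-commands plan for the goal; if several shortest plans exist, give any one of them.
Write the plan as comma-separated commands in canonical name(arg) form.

t0: x=-2 y=2 heading=E
[1] after straight(4): x=2 y=2 heading=E
[2] after arc(left, 3): x=5 y=5 heading=N
[3] after straight(4): x=5 y=9 heading=N
[4] after arc(left, 2): x=3 y=11 heading=W
minimal: 4 command(s), checked below 4.

straight(4), arc(left, 3), straight(4), arc(left, 2)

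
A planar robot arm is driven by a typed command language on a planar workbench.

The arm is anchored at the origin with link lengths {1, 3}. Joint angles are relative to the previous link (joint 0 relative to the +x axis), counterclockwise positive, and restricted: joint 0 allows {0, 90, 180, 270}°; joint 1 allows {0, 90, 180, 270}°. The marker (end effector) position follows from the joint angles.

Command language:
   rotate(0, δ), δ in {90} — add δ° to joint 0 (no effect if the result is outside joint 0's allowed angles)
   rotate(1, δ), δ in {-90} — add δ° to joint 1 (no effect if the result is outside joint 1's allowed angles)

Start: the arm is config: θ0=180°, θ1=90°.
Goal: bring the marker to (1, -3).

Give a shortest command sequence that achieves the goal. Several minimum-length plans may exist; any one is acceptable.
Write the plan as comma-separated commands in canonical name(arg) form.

t0: config: θ0=180°, θ1=90°
step 1 (rotate(0, 90)): config: θ0=270°, θ1=90°
step 2 (rotate(0, 90)): config: θ0=0°, θ1=90°
step 3 (rotate(1, -90)): config: θ0=0°, θ1=0°
step 4 (rotate(1, -90)): config: θ0=0°, θ1=270°
no 3-step plan works, so 4 is optimal.

rotate(0, 90), rotate(0, 90), rotate(1, -90), rotate(1, -90)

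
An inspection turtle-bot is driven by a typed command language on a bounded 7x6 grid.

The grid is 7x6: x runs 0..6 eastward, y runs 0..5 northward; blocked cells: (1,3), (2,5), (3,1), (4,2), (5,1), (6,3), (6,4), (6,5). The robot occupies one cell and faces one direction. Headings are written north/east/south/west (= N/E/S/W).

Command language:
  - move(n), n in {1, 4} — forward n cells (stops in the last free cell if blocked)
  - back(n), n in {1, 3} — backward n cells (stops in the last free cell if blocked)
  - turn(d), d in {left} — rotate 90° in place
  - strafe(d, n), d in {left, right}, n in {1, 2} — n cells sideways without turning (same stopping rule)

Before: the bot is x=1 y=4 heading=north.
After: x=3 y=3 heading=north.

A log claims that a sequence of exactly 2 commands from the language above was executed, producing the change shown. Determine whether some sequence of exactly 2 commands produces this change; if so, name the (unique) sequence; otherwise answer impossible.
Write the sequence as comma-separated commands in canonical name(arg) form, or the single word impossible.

key: still facing N at the end — nothing in the sequence rotates
begin: x=1 y=4 heading=north
1. strafe(right, 2) → x=3 y=4 heading=north
2. back(1) → x=3 y=3 heading=north
all 81 alternatives checked — unique.

strafe(right, 2), back(1)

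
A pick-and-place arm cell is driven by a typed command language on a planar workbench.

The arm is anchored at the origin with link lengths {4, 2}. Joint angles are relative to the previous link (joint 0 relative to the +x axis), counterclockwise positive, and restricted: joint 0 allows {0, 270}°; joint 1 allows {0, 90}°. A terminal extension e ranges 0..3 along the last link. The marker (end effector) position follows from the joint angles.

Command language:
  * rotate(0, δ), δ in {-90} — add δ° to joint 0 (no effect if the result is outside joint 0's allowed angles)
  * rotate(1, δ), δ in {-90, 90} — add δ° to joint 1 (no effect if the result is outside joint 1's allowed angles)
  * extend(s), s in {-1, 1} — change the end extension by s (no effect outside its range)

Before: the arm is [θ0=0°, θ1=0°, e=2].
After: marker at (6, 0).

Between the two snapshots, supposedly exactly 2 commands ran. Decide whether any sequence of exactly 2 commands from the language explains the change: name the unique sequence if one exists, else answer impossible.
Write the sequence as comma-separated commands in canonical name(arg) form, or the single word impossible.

extend(-1), extend(-1)

initial: [θ0=0°, θ1=0°, e=2]
1. extend(-1) → [θ0=0°, θ1=0°, e=1]
2. extend(-1) → [θ0=0°, θ1=0°, e=0]
no other 2-command option fits: unique.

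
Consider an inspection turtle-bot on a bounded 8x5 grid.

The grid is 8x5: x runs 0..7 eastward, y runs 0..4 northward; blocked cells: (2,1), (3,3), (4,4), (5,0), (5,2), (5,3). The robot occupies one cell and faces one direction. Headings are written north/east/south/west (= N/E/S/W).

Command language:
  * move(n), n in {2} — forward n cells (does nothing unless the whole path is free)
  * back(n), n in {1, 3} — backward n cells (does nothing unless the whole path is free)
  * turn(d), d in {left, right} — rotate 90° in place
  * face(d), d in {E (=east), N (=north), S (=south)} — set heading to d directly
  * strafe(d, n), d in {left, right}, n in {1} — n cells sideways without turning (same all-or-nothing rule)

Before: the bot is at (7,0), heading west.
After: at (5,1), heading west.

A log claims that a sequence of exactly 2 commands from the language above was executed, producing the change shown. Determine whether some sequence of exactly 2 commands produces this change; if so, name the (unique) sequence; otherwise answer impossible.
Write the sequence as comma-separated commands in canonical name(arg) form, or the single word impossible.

key: heading stays W — no command in the sequence turns
t0: at (7,0), heading west
1. strafe(right, 1) → at (7,1), heading west
2. move(2) → at (5,1), heading west
no other 2-command option fits: unique.

strafe(right, 1), move(2)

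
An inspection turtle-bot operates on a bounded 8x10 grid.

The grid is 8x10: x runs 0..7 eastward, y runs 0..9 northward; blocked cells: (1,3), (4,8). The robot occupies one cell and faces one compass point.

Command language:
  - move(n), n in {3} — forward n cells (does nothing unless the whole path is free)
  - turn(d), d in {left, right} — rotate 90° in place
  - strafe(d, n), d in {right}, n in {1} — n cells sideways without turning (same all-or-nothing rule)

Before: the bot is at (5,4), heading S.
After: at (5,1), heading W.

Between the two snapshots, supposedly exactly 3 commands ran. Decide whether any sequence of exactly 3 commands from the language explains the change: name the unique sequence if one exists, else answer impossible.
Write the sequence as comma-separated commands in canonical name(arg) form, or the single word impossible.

key: order matters: swapping move(3) and turn(right) lands elsewhere
begin: at (5,4), heading S
1. move(3) → at (5,1), heading S
2. move(3) → at (5,1), heading S
3. turn(right) → at (5,1), heading W
no other 3-command option fits: unique.

move(3), move(3), turn(right)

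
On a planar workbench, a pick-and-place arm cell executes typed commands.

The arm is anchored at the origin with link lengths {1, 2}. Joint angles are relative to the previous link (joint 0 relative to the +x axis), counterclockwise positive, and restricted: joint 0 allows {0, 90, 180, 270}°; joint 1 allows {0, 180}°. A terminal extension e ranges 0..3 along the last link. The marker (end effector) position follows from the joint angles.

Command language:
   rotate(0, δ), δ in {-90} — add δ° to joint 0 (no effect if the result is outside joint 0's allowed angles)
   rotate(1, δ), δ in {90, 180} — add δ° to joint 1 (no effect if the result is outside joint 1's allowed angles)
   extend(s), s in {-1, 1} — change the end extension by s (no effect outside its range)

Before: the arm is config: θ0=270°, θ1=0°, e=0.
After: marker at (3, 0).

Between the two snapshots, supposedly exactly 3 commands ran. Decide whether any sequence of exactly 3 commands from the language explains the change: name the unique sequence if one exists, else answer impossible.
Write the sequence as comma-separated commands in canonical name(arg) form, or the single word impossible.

from: config: θ0=270°, θ1=0°, e=0
1. rotate(0, -90) → config: θ0=180°, θ1=0°, e=0
2. rotate(0, -90) → config: θ0=90°, θ1=0°, e=0
3. rotate(0, -90) → config: θ0=0°, θ1=0°, e=0
no rival 3-sequence matches.

rotate(0, -90), rotate(0, -90), rotate(0, -90)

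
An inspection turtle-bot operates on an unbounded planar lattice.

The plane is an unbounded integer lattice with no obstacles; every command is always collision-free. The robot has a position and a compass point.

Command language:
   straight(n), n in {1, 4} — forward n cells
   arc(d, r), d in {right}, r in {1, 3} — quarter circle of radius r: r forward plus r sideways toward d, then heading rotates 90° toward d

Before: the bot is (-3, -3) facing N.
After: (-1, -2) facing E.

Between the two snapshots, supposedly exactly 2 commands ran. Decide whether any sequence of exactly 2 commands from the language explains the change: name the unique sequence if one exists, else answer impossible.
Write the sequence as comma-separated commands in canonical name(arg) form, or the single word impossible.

key: position moved to (-1,-2) AND the heading swung to E — translation plus rotation needed
begin: (-3, -3) facing N
1. arc(right, 1) → (-2, -2) facing E
2. straight(1) → (-1, -2) facing E
uniquely the one of 16 2-step routes that fits.

arc(right, 1), straight(1)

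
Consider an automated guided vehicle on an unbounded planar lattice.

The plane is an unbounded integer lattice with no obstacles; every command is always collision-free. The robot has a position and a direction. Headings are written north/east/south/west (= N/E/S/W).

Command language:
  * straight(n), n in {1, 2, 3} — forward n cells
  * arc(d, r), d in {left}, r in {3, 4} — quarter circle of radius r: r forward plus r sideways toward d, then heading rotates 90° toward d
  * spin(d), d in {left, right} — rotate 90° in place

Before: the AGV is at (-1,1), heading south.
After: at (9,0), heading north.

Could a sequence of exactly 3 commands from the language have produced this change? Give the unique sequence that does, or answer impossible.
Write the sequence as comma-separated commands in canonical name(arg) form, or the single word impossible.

arc(left, 4), straight(3), arc(left, 3)

key: running arc(left, 3) before arc(left, 4) would end elsewhere — order is forced
begin: at (-1,1), heading south
1. arc(left, 4) → at (3,-3), heading east
2. straight(3) → at (6,-3), heading east
3. arc(left, 3) → at (9,0), heading north
no rival 3-sequence matches.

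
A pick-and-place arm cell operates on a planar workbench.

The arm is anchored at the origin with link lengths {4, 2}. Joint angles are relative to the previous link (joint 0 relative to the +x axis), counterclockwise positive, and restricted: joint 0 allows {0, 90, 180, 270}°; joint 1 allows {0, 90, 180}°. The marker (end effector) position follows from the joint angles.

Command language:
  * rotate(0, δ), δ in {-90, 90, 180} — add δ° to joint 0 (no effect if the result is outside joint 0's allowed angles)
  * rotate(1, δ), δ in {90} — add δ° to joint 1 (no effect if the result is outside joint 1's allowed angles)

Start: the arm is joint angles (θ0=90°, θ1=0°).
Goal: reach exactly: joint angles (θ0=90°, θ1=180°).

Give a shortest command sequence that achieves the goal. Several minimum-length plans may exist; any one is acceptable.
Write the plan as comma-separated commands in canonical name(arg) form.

initial: joint angles (θ0=90°, θ1=0°)
1. rotate(1, 90) → joint angles (θ0=90°, θ1=90°)
2. rotate(1, 90) → joint angles (θ0=90°, θ1=180°)
nothing shorter than 2 reaches the goal.

rotate(1, 90), rotate(1, 90)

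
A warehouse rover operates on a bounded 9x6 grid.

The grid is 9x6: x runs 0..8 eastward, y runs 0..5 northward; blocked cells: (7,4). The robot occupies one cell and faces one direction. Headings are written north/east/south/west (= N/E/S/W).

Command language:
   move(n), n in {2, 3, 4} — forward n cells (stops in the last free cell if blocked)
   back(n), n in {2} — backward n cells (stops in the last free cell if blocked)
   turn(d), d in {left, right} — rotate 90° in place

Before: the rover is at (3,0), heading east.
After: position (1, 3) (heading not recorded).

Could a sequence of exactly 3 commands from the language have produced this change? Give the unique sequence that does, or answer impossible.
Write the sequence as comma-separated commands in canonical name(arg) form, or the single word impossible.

key: running move(3) before back(2) would end elsewhere — order is forced
from: at (3,0), heading east
1. back(2) → at (1,0), heading east
2. turn(left) → at (1,0), heading north
3. move(3) → at (1,3), heading north
all 216 alternatives checked — unique.

back(2), turn(left), move(3)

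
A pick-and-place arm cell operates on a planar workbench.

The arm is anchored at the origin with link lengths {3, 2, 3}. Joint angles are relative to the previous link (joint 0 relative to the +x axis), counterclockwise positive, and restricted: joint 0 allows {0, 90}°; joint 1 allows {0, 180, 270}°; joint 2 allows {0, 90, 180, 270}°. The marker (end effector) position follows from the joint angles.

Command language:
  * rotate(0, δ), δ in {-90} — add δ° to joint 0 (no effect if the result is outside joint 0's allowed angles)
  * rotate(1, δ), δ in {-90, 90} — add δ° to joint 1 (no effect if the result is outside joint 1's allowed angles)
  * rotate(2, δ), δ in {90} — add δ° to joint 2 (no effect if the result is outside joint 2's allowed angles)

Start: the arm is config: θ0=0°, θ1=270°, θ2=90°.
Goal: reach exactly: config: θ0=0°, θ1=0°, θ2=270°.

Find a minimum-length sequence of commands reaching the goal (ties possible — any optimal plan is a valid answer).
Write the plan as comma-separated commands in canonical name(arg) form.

rotate(2, 90), rotate(2, 90), rotate(1, 90)

t0: config: θ0=0°, θ1=270°, θ2=90°
[1] after rotate(2, 90): config: θ0=0°, θ1=270°, θ2=180°
[2] after rotate(2, 90): config: θ0=0°, θ1=270°, θ2=270°
[3] after rotate(1, 90): config: θ0=0°, θ1=0°, θ2=270°
nothing shorter than 3 reaches the goal.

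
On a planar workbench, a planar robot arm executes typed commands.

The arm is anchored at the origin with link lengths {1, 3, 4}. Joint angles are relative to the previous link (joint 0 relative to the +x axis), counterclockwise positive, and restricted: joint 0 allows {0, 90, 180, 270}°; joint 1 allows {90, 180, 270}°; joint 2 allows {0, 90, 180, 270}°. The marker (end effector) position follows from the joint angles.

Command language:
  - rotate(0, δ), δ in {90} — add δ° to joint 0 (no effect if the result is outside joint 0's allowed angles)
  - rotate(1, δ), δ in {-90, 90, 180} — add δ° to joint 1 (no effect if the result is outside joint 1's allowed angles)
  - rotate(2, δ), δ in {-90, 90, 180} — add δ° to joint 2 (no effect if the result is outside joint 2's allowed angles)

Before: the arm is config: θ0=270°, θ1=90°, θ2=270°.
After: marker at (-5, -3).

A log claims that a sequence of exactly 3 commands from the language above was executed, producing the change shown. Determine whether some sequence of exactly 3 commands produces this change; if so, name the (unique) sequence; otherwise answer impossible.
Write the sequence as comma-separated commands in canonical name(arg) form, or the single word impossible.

rotate(0, 90), rotate(0, 90), rotate(0, 90)

begin: config: θ0=270°, θ1=90°, θ2=270°
t=1 rotate(0, 90) ⇒ config: θ0=0°, θ1=90°, θ2=270°
t=2 rotate(0, 90) ⇒ config: θ0=90°, θ1=90°, θ2=270°
t=3 rotate(0, 90) ⇒ config: θ0=180°, θ1=90°, θ2=270°
uniquely the one of 343 3-step routes that fits.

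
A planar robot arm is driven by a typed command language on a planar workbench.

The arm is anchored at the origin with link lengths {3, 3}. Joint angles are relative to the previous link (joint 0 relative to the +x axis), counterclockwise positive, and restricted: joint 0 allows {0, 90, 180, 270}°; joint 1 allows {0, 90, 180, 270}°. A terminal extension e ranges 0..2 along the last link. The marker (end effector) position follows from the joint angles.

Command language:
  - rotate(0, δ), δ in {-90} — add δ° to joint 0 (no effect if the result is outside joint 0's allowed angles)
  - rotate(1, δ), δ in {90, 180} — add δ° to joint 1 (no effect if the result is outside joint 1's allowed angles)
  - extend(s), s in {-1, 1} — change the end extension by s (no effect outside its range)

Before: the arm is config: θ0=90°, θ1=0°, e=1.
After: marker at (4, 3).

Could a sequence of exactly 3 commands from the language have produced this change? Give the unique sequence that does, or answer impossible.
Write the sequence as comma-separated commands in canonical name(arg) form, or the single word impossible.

t0: config: θ0=90°, θ1=0°, e=1
1. rotate(1, 90) → config: θ0=90°, θ1=90°, e=1
2. rotate(1, 90) → config: θ0=90°, θ1=180°, e=1
3. rotate(1, 90) → config: θ0=90°, θ1=270°, e=1
no other 3-command option fits: unique.

rotate(1, 90), rotate(1, 90), rotate(1, 90)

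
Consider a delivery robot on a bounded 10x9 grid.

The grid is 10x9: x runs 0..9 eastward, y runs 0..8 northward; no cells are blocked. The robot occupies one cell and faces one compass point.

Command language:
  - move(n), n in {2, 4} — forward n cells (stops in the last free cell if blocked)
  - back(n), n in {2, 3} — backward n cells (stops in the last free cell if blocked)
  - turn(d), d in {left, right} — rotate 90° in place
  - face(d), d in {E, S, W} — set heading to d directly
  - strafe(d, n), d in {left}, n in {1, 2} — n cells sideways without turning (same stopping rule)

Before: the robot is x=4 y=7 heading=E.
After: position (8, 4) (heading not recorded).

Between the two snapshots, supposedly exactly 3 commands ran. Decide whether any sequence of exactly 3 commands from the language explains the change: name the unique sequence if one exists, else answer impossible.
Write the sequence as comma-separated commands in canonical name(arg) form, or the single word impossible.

move(4), turn(left), back(3)

key: running back(3) before move(4) would end elsewhere — order is forced
initial: x=4 y=7 heading=E
1. move(4) → x=8 y=7 heading=E
2. turn(left) → x=8 y=7 heading=N
3. back(3) → x=8 y=4 heading=N
uniquely the one of 1331 3-step routes that fits.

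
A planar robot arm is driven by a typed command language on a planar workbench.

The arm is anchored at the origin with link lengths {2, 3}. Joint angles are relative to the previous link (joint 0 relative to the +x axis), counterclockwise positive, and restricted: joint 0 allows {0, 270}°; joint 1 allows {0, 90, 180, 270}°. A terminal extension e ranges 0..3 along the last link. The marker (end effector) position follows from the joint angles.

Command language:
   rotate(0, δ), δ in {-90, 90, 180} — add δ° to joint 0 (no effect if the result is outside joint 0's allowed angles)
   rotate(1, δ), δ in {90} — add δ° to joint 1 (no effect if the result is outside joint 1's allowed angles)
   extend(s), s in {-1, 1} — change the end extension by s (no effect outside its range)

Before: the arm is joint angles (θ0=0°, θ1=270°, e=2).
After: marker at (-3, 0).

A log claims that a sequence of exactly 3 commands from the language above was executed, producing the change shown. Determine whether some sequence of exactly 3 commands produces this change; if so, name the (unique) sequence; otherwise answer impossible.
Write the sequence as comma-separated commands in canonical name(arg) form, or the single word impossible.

from: joint angles (θ0=0°, θ1=270°, e=2)
step 1 (rotate(1, 90)): joint angles (θ0=0°, θ1=0°, e=2)
step 2 (rotate(1, 90)): joint angles (θ0=0°, θ1=90°, e=2)
step 3 (rotate(1, 90)): joint angles (θ0=0°, θ1=180°, e=2)
all 216 alternatives checked — unique.

rotate(1, 90), rotate(1, 90), rotate(1, 90)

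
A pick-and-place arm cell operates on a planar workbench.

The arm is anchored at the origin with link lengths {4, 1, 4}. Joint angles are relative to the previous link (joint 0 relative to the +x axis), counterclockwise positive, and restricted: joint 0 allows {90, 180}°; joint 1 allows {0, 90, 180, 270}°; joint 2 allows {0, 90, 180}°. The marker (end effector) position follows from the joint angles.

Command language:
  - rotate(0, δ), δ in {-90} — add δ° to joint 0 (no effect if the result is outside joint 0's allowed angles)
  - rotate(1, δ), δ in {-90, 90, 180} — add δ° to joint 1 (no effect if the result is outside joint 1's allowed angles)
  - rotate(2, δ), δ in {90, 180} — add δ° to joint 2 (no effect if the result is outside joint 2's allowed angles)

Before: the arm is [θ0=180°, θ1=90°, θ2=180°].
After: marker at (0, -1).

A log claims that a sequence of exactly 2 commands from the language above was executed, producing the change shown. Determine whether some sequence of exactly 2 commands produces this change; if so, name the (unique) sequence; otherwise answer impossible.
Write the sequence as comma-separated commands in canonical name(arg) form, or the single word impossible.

key: order matters: swapping rotate(2, 180) and rotate(2, 90) lands elsewhere
initial: [θ0=180°, θ1=90°, θ2=180°]
t=1 rotate(2, 180) ⇒ [θ0=180°, θ1=90°, θ2=0°]
t=2 rotate(2, 90) ⇒ [θ0=180°, θ1=90°, θ2=90°]
no rival 2-sequence matches.

rotate(2, 180), rotate(2, 90)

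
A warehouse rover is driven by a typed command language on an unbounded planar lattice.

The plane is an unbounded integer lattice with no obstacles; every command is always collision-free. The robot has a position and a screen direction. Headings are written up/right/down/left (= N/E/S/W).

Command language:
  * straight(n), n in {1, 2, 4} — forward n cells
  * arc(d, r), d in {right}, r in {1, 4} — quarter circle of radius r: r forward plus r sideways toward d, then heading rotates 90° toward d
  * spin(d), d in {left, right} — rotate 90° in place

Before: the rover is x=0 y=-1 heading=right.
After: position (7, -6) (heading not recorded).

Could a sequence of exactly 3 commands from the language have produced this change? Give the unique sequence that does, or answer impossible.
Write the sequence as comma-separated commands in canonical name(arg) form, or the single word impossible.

straight(4), arc(right, 4), arc(right, 1)

key: order matters: swapping straight(4) and arc(right, 1) lands elsewhere
from: x=0 y=-1 heading=right
[1] after straight(4): x=4 y=-1 heading=right
[2] after arc(right, 4): x=8 y=-5 heading=down
[3] after arc(right, 1): x=7 y=-6 heading=left
uniquely the one of 343 3-step routes that fits.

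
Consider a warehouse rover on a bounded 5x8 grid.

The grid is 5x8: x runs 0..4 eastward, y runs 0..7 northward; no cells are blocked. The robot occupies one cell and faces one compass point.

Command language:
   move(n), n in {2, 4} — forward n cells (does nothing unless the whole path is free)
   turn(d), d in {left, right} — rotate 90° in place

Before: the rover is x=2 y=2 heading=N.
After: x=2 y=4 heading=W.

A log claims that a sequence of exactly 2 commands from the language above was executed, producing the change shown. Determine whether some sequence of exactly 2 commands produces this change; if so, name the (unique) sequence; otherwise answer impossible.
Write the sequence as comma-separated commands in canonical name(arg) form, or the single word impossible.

key: cell and facing (now W) both changed — the 2 commands mix motion and turning
t0: x=2 y=2 heading=N
step 1 (move(2)): x=2 y=4 heading=N
step 2 (turn(left)): x=2 y=4 heading=W
no other 2-command option fits: unique.

move(2), turn(left)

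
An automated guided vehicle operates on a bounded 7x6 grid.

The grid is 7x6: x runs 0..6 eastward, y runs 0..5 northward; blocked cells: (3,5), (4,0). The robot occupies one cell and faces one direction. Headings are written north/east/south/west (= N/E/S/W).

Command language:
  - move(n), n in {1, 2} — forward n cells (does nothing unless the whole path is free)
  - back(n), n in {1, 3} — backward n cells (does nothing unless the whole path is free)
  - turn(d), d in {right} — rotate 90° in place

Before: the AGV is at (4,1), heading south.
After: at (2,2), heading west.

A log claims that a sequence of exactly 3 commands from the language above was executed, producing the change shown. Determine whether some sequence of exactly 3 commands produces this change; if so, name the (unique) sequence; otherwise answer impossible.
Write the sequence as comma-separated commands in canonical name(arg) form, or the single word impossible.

back(1), turn(right), move(2)

key: order matters: swapping back(1) and move(2) lands elsewhere
from: at (4,1), heading south
step 1 (back(1)): at (4,2), heading south
step 2 (turn(right)): at (4,2), heading west
step 3 (move(2)): at (2,2), heading west
no rival 3-sequence matches.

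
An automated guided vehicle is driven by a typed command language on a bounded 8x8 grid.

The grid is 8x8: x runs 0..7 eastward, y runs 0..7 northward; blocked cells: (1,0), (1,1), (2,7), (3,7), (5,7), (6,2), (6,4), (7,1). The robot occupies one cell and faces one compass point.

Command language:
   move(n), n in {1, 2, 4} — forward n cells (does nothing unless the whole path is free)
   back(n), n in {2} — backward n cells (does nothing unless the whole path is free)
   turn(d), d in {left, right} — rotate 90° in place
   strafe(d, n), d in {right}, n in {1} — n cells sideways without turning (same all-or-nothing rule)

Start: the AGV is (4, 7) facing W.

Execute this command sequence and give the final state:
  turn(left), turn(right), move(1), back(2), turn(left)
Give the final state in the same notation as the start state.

from: (4, 7) facing W
1. turn(left) → (4, 7) facing S
2. turn(right) → (4, 7) facing W
3. move(1) → (4, 7) facing W
4. back(2) → (4, 7) facing W
5. turn(left) → (4, 7) facing S

(4, 7) facing S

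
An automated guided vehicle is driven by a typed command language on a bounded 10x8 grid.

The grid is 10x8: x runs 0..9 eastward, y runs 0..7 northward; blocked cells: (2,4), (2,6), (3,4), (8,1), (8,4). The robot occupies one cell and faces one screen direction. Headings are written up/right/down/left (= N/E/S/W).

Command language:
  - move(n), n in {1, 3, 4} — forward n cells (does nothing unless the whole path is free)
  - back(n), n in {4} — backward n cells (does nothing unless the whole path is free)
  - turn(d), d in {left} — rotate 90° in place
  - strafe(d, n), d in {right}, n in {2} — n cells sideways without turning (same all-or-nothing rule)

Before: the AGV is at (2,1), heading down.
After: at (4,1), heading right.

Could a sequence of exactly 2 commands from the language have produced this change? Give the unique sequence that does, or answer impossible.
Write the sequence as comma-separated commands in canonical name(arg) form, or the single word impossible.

impossible

no 2-step route produces this change.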